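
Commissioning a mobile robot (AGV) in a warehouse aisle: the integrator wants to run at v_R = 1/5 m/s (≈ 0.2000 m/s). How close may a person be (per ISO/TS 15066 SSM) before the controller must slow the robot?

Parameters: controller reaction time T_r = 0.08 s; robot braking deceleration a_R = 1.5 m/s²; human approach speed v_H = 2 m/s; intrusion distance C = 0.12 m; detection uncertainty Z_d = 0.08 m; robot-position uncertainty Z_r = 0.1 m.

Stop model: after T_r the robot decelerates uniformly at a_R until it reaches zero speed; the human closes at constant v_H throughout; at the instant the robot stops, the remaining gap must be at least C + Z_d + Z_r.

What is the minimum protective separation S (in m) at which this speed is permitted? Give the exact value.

T_s = v_R/a_R = (1/5)/(3/2) = 0.1333 s
reaction-phase robot travel = 0.2000·0.0800 = 0.0160 m
robot covers 0.2000·0.1333 − ½·1.5000·0.1333² = 0.0133 m while stopping
human over T_r+T_s: 2.0000·(0.0800+0.1333) = 0.4267 m
C+Z_d+Z_r = 0.1200+0.0800+0.1000 = 0.3000 m
S_min ≈ 0.0160+0.0133+0.4267+0.3000  ⇒  S_min = 189/250 m

S_min = 189/250 m = 0.7560 m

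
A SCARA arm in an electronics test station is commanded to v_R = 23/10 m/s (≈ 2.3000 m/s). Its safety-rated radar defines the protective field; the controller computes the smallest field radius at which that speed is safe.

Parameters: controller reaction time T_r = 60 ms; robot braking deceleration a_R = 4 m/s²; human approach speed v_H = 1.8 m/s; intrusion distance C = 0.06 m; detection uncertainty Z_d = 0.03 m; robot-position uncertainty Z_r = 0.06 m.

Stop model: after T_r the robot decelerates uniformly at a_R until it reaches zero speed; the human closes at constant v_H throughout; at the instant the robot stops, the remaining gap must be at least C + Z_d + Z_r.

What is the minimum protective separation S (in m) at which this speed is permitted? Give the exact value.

S_min = 8369/4000 m = 2.0922 m

stop time T_s = (23/10)/4 = 0.5750 s
robot covers v_R·T_r = 2.3000·0.0600 = 0.1380 m before braking
braking distance = 2.3000²/(2·4.0000) = 0.6613 m
human closes 1.8000·0.6350 = 1.1430 m
residual clearance needed = 0.0600+0.0300+0.0600 = 0.1500 m
S_min ≈ 0.1380+0.6613+1.1430+0.1500  ⇒  S_min = 8369/4000 m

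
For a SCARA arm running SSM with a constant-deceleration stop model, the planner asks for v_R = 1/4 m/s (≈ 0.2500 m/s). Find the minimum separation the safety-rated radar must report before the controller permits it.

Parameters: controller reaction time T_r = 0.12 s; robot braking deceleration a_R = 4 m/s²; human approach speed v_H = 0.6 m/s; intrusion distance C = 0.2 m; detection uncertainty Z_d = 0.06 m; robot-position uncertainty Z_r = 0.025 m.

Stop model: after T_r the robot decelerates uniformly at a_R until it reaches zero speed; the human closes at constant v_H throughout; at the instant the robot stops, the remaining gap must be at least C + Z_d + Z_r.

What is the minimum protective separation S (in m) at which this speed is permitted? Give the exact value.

stop time T_s = (1/4)/4 = 0.0625 s
robot covers v_R·T_r = 0.2500·0.1200 = 0.0300 m before braking
robot covers 0.2500·0.0625 − ½·4.0000·0.0625² = 0.0078 m while stopping
person approaches 0.6000·(0.1200+0.0625) = 0.1095 m
C+Z_d+Z_r = 0.2000+0.0600+0.0250 = 0.2850 m
S_min ≈ 0.0300+0.0078+0.1095+0.2850  ⇒  S_min = 6917/16000 m

S_min = 6917/16000 m = 0.4323 m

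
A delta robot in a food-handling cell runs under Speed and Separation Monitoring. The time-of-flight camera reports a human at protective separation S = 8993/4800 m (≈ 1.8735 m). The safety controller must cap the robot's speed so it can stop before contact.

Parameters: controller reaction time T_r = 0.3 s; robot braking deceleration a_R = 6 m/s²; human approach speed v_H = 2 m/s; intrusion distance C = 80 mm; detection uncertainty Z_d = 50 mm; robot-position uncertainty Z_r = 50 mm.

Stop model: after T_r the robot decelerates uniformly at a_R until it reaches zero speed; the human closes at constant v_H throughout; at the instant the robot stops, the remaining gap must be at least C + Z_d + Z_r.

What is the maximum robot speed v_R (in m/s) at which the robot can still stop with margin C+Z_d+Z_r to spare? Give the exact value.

quadratic (1/12)·v² + (19/30)·v + (-5249/4800) = 0
  disc = (19/30)² − 4·(1/12)·(-5249/4800) = 49/64 ; √disc = 7/8
  v_R = (−(19/30) + 7/8) / (2·(1/12)) = 29/20 m/s
check:
stop time T_s = (29/20)/6 = 0.2417 s
reaction-phase robot travel = 1.4500·0.3000 = 0.4350 m
braking distance = 1.4500²/(2·6.0000) = 0.1752 m
human over T_r+T_s: 2.0000·(0.3000+0.2417) = 1.0833 m
residual clearance needed = 0.0800+0.0500+0.0500 = 0.1800 m
sum ≈ 0.4350+0.1752+1.0833+0.1800 ≈ 1.8735 m = S ✓

v_R_max = 29/20 m/s = 1.4500 m/s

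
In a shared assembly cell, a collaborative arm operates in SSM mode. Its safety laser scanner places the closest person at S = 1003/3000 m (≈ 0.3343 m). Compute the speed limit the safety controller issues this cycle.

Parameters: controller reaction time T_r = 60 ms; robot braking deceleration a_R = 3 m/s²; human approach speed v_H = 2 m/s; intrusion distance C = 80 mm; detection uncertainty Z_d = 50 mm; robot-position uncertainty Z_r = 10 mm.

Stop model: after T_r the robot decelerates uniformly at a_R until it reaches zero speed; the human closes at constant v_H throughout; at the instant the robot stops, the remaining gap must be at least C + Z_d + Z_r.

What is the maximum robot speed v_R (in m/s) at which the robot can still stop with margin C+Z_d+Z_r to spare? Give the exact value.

v_R_max = 1/10 m/s = 0.1000 m/s

collect terms ⇒ (1/6)·v_R² + (109/150)·v_R + (-223/3000) = 0
  disc = (109/150)² − 4·(1/6)·(-223/3000) = 361/625 ; √disc = 19/25
  v_R = (−(109/150) + 19/25) / (2·(1/6)) = 1/10 m/s
check:
braking lasts T_s = (1/10)/3 = 0.0333 s
robot in T_r: 0.1000·0.0600 = 0.0060 m
braking distance = 0.1000²/(2·3.0000) = 0.0017 m
human closes 2.0000·0.0933 = 0.1867 m
residual clearance needed = 0.0800+0.0500+0.0100 = 0.1400 m
sum ≈ 0.0060+0.0017+0.1867+0.1400 ≈ 0.3343 m = S ✓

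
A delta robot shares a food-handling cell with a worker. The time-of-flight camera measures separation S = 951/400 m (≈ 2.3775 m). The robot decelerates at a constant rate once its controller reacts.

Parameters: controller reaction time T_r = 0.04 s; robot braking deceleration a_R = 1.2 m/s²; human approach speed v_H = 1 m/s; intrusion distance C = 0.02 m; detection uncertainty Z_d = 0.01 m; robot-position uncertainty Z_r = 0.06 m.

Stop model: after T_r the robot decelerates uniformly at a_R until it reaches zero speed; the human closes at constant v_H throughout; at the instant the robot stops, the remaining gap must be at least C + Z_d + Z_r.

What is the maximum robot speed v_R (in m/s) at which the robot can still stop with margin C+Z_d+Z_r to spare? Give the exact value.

quadratic (5/12)·v² + (131/150)·v + (-899/400) = 0
  disc = (131/150)² − 4·(5/12)·(-899/400) = 405769/90000 ; √disc = 637/300
  v_R = (−(131/150) + 637/300) / (2·(5/12)) = 3/2 m/s
check:
T_s = v_R/a_R = (3/2)/(6/5) = 1.2500 s
reaction-phase robot travel = 1.5000·0.0400 = 0.0600 m
robot under decel: 1.5000²/(2·1.2000) = 0.9375 m
human closes 1.0000·1.2900 = 1.2900 m
residual clearance needed = 0.0200+0.0100+0.0600 = 0.0900 m
sum ≈ 0.0600+0.9375+1.2900+0.0900 ≈ 2.3775 m = S ✓

v_R_max = 3/2 m/s = 1.5000 m/s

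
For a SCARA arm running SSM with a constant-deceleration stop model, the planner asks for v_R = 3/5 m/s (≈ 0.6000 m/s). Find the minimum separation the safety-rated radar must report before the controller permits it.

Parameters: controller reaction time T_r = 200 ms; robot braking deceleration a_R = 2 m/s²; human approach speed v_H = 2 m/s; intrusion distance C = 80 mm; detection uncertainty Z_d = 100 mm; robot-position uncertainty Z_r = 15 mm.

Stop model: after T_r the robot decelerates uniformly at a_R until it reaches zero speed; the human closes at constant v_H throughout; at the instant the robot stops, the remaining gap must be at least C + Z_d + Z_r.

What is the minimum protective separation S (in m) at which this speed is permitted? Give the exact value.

S_min = 281/200 m = 1.4050 m

braking lasts T_s = (3/5)/2 = 0.3000 s
reaction-phase robot travel = 0.6000·0.2000 = 0.1200 m
robot under decel: 0.6000²/(2·2.0000) = 0.0900 m
person approaches 2.0000·(0.2000+0.3000) = 1.0000 m
margins: 0.0800+0.1000+0.0150 = 0.1950 m
S_min ≈ 0.1200+0.0900+1.0000+0.1950  ⇒  S_min = 281/200 m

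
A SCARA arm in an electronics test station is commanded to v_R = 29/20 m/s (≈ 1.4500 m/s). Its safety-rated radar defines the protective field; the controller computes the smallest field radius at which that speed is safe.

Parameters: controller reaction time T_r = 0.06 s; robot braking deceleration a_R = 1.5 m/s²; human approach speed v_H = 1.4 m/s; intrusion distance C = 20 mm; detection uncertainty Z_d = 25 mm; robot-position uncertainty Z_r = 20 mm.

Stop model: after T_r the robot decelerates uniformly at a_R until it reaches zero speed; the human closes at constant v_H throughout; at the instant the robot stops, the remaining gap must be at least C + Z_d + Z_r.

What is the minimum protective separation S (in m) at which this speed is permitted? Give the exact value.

S_min = 13741/6000 m = 2.2902 m

braking lasts T_s = (29/20)/(3/2) = 0.9667 s
robot in T_r: 1.4500·0.0600 = 0.0870 m
robot covers 1.4500·0.9667 − ½·1.5000·0.9667² = 0.7008 m while stopping
human closes 1.4000·1.0267 = 1.4373 m
C+Z_d+Z_r = 0.0200+0.0250+0.0200 = 0.0650 m
S_min ≈ 0.0870+0.7008+1.4373+0.0650  ⇒  S_min = 13741/6000 m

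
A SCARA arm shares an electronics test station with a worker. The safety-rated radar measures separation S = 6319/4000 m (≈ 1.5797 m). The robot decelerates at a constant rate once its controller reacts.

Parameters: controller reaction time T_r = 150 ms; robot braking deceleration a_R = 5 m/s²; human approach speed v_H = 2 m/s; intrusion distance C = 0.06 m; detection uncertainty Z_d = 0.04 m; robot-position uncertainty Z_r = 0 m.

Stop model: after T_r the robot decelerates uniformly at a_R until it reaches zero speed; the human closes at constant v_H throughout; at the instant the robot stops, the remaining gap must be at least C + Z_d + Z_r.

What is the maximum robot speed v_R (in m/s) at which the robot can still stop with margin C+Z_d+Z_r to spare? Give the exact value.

v_R_max = 33/20 m/s = 1.6500 m/s

at the boundary: (1/10)·v² + (11/20)·v + (-4719/4000) = 0
  disc = (11/20)² − 4·(1/10)·(-4719/4000) = 484/625 ; √disc = 22/25
  v_R = (−(11/20) + 22/25) / (2·(1/10)) = 33/20 m/s
check:
T_s = v_R/a_R = (33/20)/5 = 0.3300 s
robot covers v_R·T_r = 1.6500·0.1500 = 0.2475 m before braking
robot covers 1.6500·0.3300 − ½·5.0000·0.3300² = 0.2722 m while stopping
person approaches 2.0000·(0.1500+0.3300) = 0.9600 m
margins: 0.0600+0.0400+0.0000 = 0.1000 m
sum ≈ 0.2475+0.2722+0.9600+0.1000 ≈ 1.5797 m = S ✓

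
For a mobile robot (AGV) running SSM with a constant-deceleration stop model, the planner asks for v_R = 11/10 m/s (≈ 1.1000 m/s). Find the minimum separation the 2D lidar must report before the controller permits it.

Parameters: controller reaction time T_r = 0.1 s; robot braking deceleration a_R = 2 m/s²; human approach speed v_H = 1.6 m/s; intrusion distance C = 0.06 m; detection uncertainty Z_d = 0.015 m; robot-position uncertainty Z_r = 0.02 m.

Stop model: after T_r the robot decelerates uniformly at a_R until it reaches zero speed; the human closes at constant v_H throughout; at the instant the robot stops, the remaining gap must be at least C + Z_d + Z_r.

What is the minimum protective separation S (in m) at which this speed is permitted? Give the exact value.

S_min = 619/400 m = 1.5475 m

T_s = v_R/a_R = (11/10)/2 = 0.5500 s
reaction-phase robot travel = 1.1000·0.1000 = 0.1100 m
robot under decel: 1.1000²/(2·2.0000) = 0.3025 m
human over T_r+T_s: 1.6000·(0.1000+0.5500) = 1.0400 m
C+Z_d+Z_r = 0.0600+0.0150+0.0200 = 0.0950 m
S_min ≈ 0.1100+0.3025+1.0400+0.0950  ⇒  S_min = 619/400 m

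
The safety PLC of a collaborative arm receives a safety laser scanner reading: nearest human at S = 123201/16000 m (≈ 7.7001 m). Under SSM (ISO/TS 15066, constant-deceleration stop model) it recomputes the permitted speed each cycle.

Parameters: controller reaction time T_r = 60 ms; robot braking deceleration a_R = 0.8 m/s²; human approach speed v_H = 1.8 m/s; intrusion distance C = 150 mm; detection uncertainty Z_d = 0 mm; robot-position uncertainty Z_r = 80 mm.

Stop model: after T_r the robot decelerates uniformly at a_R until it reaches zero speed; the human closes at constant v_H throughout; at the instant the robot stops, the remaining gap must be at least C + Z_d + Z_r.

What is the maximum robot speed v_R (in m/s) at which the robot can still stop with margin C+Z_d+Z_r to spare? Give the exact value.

v_R_max = 41/20 m/s = 2.0500 m/s

quadratic (5/8)·v² + (231/100)·v + (-117793/16000) = 0
  disc = (231/100)² − 4·(5/8)·(-117793/16000) = 3798601/160000 ; √disc = 1949/400
  v_R = (−(231/100) + 1949/400) / (2·(5/8)) = 41/20 m/s
check:
stop time T_s = (41/20)/(4/5) = 2.5625 s
robot covers v_R·T_r = 2.0500·0.0600 = 0.1230 m before braking
braking distance = 2.0500²/(2·0.8000) = 2.6266 m
person approaches 1.8000·(0.0600+2.5625) = 4.7205 m
margins: 0.1500+0.0000+0.0800 = 0.2300 m
sum ≈ 0.1230+2.6266+4.7205+0.2300 ≈ 7.7001 m = S ✓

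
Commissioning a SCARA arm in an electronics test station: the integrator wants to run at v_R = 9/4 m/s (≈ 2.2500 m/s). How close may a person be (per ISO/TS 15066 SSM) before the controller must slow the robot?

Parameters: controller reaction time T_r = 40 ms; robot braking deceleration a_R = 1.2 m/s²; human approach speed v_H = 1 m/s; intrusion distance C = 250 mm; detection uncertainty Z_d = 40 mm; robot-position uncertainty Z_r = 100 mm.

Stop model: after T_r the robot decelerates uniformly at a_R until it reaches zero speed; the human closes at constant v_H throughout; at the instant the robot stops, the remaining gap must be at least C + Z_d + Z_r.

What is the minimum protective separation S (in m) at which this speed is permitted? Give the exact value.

S_min = 7207/1600 m = 4.5044 m

T_s = v_R/a_R = (9/4)/(6/5) = 1.8750 s
robot covers v_R·T_r = 2.2500·0.0400 = 0.0900 m before braking
braking distance = 2.2500²/(2·1.2000) = 2.1094 m
human over T_r+T_s: 1.0000·(0.0400+1.8750) = 1.9150 m
residual clearance needed = 0.2500+0.0400+0.1000 = 0.3900 m
S_min ≈ 0.0900+2.1094+1.9150+0.3900  ⇒  S_min = 7207/1600 m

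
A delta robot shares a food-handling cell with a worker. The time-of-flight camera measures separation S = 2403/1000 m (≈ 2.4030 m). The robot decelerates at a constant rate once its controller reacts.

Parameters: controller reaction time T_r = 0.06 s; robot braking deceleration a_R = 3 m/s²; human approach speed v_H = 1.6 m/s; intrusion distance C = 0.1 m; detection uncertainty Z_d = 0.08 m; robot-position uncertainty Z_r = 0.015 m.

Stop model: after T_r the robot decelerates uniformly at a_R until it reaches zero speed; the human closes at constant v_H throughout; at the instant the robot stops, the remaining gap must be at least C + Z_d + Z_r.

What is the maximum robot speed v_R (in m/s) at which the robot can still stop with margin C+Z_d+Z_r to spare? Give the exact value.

collect terms ⇒ (1/6)·v_R² + (89/150)·v_R + (-264/125) = 0
  disc = (89/150)² − 4·(1/6)·(-264/125) = 39601/22500 ; √disc = 199/150
  v_R = (−(89/150) + 199/150) / (2·(1/6)) = 11/5 m/s
check:
T_s = v_R/a_R = (11/5)/3 = 0.7333 s
robot covers v_R·T_r = 2.2000·0.0600 = 0.1320 m before braking
robot under decel: 2.2000²/(2·3.0000) = 0.8067 m
human over T_r+T_s: 1.6000·(0.0600+0.7333) = 1.2693 m
margins: 0.1000+0.0800+0.0150 = 0.1950 m
sum ≈ 0.1320+0.8067+1.2693+0.1950 ≈ 2.4030 m = S ✓

v_R_max = 11/5 m/s = 2.2000 m/s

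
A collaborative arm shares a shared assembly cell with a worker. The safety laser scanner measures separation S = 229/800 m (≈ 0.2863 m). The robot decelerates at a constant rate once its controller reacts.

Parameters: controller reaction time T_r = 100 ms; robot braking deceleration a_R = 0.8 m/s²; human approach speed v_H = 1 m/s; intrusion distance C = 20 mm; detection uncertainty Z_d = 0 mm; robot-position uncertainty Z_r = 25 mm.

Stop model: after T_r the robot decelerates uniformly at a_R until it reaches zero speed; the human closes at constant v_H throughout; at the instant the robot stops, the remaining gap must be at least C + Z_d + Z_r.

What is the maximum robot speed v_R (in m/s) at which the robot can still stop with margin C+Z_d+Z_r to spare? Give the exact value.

at the boundary: (5/8)·v² + (27/20)·v + (-113/800) = 0
  disc = (27/20)² − 4·(5/8)·(-113/800) = 3481/1600 ; √disc = 59/40
  v_R = (−(27/20) + 59/40) / (2·(5/8)) = 1/10 m/s
check:
T_s = v_R/a_R = (1/10)/(4/5) = 0.1250 s
reaction-phase robot travel = 0.1000·0.1000 = 0.0100 m
robot covers 0.1000·0.1250 − ½·0.8000·0.1250² = 0.0063 m while stopping
human over T_r+T_s: 1.0000·(0.1000+0.1250) = 0.2250 m
margins: 0.0200+0.0000+0.0250 = 0.0450 m
sum ≈ 0.0100+0.0063+0.2250+0.0450 ≈ 0.2863 m = S ✓

v_R_max = 1/10 m/s = 0.1000 m/s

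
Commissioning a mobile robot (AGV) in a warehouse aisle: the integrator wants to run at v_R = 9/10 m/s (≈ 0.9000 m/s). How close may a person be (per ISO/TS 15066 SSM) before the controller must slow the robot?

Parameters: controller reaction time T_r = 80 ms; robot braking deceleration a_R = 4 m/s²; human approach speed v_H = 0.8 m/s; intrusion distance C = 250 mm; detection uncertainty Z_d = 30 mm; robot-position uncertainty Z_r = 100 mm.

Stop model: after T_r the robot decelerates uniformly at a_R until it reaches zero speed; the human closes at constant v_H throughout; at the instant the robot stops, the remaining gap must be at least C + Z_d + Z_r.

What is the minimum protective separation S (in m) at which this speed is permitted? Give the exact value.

S_min = 3189/4000 m = 0.7973 m

T_s = v_R/a_R = (9/10)/4 = 0.2250 s
reaction-phase robot travel = 0.9000·0.0800 = 0.0720 m
robot under decel: 0.9000²/(2·4.0000) = 0.1013 m
person approaches 0.8000·(0.0800+0.2250) = 0.2440 m
C+Z_d+Z_r = 0.2500+0.0300+0.1000 = 0.3800 m
S_min ≈ 0.0720+0.1013+0.2440+0.3800  ⇒  S_min = 3189/4000 m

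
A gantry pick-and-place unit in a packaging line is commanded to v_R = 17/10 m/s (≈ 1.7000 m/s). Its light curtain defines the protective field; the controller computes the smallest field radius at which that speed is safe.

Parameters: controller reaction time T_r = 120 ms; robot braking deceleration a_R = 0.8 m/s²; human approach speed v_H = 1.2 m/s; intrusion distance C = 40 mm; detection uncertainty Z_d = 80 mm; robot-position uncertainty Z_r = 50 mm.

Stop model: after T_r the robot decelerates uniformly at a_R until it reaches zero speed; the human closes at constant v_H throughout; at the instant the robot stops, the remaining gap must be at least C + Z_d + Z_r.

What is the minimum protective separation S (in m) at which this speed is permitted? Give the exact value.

S_min = 19497/4000 m = 4.8742 m

T_s = v_R/a_R = (17/10)/(4/5) = 2.1250 s
robot covers v_R·T_r = 1.7000·0.1200 = 0.2040 m before braking
robot covers 1.7000·2.1250 − ½·0.8000·2.1250² = 1.8062 m while stopping
human over T_r+T_s: 1.2000·(0.1200+2.1250) = 2.6940 m
C+Z_d+Z_r = 0.0400+0.0800+0.0500 = 0.1700 m
S_min ≈ 0.2040+1.8062+2.6940+0.1700  ⇒  S_min = 19497/4000 m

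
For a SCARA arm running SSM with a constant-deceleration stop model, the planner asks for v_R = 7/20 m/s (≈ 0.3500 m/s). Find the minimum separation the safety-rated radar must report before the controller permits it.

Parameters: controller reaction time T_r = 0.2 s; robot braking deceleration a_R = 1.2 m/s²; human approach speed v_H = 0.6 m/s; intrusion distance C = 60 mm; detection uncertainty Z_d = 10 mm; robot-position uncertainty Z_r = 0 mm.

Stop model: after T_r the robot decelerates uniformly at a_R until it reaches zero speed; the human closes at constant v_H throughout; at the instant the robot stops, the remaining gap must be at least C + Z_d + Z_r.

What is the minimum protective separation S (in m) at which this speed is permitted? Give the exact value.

S_min = 2333/4800 m = 0.4860 m

braking lasts T_s = (7/20)/(6/5) = 0.2917 s
robot covers v_R·T_r = 0.3500·0.2000 = 0.0700 m before braking
robot under decel: 0.3500²/(2·1.2000) = 0.0510 m
human closes 0.6000·0.4917 = 0.2950 m
margins: 0.0600+0.0100+0.0000 = 0.0700 m
S_min ≈ 0.0700+0.0510+0.2950+0.0700  ⇒  S_min = 2333/4800 m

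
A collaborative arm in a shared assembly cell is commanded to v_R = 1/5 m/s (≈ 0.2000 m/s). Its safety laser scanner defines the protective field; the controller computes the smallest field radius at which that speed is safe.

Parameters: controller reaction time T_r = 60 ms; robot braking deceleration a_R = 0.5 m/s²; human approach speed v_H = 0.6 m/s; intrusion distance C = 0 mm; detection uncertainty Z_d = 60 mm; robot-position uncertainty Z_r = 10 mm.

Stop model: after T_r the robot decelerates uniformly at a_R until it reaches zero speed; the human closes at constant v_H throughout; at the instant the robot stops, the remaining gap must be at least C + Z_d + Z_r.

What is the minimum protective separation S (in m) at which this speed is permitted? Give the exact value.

stop time T_s = (1/5)/(1/2) = 0.4000 s
robot covers v_R·T_r = 0.2000·0.0600 = 0.0120 m before braking
braking distance = 0.2000²/(2·0.5000) = 0.0400 m
person approaches 0.6000·(0.0600+0.4000) = 0.2760 m
residual clearance needed = 0.0000+0.0600+0.0100 = 0.0700 m
S_min ≈ 0.0120+0.0400+0.2760+0.0700  ⇒  S_min = 199/500 m

S_min = 199/500 m = 0.3980 m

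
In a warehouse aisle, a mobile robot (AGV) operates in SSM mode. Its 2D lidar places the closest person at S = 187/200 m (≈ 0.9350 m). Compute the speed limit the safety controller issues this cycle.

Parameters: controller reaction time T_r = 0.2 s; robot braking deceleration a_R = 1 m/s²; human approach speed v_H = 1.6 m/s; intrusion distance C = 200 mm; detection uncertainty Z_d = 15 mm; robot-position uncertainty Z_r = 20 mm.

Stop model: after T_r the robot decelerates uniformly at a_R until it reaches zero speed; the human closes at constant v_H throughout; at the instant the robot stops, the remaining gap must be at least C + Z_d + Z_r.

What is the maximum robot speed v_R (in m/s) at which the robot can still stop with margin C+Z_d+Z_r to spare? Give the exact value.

quadratic (1/2)·v² + (9/5)·v + (-19/50) = 0
  disc = (9/5)² − 4·(1/2)·(-19/50) = 4 ; √disc = 2
  v_R = (−(9/5) + 2) / (2·(1/2)) = 1/5 m/s
check:
T_s = v_R/a_R = (1/5)/1 = 0.2000 s
robot covers v_R·T_r = 0.2000·0.2000 = 0.0400 m before braking
robot under decel: 0.2000²/(2·1.0000) = 0.0200 m
human over T_r+T_s: 1.6000·(0.2000+0.2000) = 0.6400 m
residual clearance needed = 0.2000+0.0150+0.0200 = 0.2350 m
sum ≈ 0.0400+0.0200+0.6400+0.2350 ≈ 0.9350 m = S ✓

v_R_max = 1/5 m/s = 0.2000 m/s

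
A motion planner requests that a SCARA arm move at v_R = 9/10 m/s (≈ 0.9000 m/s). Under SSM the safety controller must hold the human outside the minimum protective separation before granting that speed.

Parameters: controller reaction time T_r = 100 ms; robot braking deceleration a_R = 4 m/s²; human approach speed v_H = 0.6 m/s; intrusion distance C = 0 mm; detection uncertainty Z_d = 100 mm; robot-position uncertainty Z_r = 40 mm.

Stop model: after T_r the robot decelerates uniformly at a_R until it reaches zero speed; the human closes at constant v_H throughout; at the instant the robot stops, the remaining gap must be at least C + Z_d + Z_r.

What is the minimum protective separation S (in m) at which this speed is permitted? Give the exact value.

S_min = 421/800 m = 0.5262 m

stop time T_s = (9/10)/4 = 0.2250 s
reaction-phase robot travel = 0.9000·0.1000 = 0.0900 m
robot covers 0.9000·0.2250 − ½·4.0000·0.2250² = 0.1013 m while stopping
person approaches 0.6000·(0.1000+0.2250) = 0.1950 m
C+Z_d+Z_r = 0.0000+0.1000+0.0400 = 0.1400 m
S_min ≈ 0.0900+0.1013+0.1950+0.1400  ⇒  S_min = 421/800 m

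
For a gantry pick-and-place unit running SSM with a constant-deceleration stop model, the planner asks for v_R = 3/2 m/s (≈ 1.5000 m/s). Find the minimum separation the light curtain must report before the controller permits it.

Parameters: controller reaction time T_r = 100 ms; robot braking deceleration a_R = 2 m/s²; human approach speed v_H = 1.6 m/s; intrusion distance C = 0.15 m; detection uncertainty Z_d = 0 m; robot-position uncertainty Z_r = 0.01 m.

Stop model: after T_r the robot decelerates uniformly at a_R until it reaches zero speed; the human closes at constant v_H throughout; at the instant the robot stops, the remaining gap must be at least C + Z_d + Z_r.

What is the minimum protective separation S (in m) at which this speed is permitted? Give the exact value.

S_min = 893/400 m = 2.2325 m

T_s = v_R/a_R = (3/2)/2 = 0.7500 s
robot in T_r: 1.5000·0.1000 = 0.1500 m
braking distance = 1.5000²/(2·2.0000) = 0.5625 m
human over T_r+T_s: 1.6000·(0.1000+0.7500) = 1.3600 m
residual clearance needed = 0.1500+0.0000+0.0100 = 0.1600 m
S_min ≈ 0.1500+0.5625+1.3600+0.1600  ⇒  S_min = 893/400 m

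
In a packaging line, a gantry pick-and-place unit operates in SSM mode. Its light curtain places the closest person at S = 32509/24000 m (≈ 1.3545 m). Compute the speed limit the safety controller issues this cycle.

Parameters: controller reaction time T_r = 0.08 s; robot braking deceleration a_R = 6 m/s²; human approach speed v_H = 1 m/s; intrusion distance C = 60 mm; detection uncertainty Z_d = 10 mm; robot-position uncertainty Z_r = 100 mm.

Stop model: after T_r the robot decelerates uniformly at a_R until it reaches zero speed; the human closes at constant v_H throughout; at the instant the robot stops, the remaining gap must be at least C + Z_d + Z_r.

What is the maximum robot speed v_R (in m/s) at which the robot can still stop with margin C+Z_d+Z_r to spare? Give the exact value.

at the boundary: (1/12)·v² + (37/150)·v + (-26509/24000) = 0
  disc = (37/150)² − 4·(1/12)·(-26509/24000) = 17161/40000 ; √disc = 131/200
  v_R = (−(37/150) + 131/200) / (2·(1/12)) = 49/20 m/s
check:
braking lasts T_s = (49/20)/6 = 0.4083 s
robot in T_r: 2.4500·0.0800 = 0.1960 m
braking distance = 2.4500²/(2·6.0000) = 0.5002 m
human closes 1.0000·0.4883 = 0.4883 m
margins: 0.0600+0.0100+0.1000 = 0.1700 m
sum ≈ 0.1960+0.5002+0.4883+0.1700 ≈ 1.3545 m = S ✓

v_R_max = 49/20 m/s = 2.4500 m/s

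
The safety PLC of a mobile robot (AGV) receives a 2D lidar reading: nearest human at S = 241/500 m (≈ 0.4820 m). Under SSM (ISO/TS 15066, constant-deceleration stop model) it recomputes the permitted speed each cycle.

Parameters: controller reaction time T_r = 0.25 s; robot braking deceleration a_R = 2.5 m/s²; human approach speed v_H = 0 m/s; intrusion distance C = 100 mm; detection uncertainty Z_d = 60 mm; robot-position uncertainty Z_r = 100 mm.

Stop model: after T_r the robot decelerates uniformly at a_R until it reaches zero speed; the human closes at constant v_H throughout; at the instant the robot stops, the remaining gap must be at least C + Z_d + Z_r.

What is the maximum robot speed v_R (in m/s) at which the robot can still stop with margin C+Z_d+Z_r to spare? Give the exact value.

quadratic (1/5)·v² + (1/4)·v + (-111/500) = 0
  disc = (1/4)² − 4·(1/5)·(-111/500) = 2401/10000 ; √disc = 49/100
  v_R = (−(1/4) + 49/100) / (2·(1/5)) = 3/5 m/s
check:
stop time T_s = (3/5)/(5/2) = 0.2400 s
reaction-phase robot travel = 0.6000·0.2500 = 0.1500 m
robot under decel: 0.6000²/(2·2.5000) = 0.0720 m
human over T_r+T_s: 0.0000·(0.2500+0.2400) = 0.0000 m
margins: 0.1000+0.0600+0.1000 = 0.2600 m
sum ≈ 0.1500+0.0720+0.0000+0.2600 ≈ 0.4820 m = S ✓

v_R_max = 3/5 m/s = 0.6000 m/s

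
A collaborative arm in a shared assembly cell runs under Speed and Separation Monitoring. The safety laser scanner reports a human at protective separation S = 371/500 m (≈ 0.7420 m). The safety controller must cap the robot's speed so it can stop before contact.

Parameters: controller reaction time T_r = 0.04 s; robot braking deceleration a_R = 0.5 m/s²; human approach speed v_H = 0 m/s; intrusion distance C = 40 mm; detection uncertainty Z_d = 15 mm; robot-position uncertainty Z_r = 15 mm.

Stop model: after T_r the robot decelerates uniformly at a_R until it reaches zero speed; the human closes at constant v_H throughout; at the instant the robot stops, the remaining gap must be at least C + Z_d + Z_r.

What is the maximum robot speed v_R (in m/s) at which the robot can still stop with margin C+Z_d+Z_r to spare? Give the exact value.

collect terms ⇒ (1)·v_R² + (1/25)·v_R + (-84/125) = 0
  disc = (1/25)² − 4·(1)·(-84/125) = 1681/625 ; √disc = 41/25
  v_R = (−(1/25) + 41/25) / (2·(1)) = 4/5 m/s
check:
T_s = v_R/a_R = (4/5)/(1/2) = 1.6000 s
robot in T_r: 0.8000·0.0400 = 0.0320 m
braking distance = 0.8000²/(2·0.5000) = 0.6400 m
person approaches 0.0000·(0.0400+1.6000) = 0.0000 m
residual clearance needed = 0.0400+0.0150+0.0150 = 0.0700 m
sum ≈ 0.0320+0.6400+0.0000+0.0700 ≈ 0.7420 m = S ✓

v_R_max = 4/5 m/s = 0.8000 m/s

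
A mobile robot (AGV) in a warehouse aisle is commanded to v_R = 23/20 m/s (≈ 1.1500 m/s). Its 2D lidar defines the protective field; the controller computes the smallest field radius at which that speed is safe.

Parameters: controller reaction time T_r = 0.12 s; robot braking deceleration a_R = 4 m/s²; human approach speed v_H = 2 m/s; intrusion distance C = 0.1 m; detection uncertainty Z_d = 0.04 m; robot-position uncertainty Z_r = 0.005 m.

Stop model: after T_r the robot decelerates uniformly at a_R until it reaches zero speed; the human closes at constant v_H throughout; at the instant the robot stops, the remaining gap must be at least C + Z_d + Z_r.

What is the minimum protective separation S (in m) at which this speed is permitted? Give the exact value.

braking lasts T_s = (23/20)/4 = 0.2875 s
robot in T_r: 1.1500·0.1200 = 0.1380 m
braking distance = 1.1500²/(2·4.0000) = 0.1653 m
person approaches 2.0000·(0.1200+0.2875) = 0.8150 m
residual clearance needed = 0.1000+0.0400+0.0050 = 0.1450 m
S_min ≈ 0.1380+0.1653+0.8150+0.1450  ⇒  S_min = 20213/16000 m

S_min = 20213/16000 m = 1.2633 m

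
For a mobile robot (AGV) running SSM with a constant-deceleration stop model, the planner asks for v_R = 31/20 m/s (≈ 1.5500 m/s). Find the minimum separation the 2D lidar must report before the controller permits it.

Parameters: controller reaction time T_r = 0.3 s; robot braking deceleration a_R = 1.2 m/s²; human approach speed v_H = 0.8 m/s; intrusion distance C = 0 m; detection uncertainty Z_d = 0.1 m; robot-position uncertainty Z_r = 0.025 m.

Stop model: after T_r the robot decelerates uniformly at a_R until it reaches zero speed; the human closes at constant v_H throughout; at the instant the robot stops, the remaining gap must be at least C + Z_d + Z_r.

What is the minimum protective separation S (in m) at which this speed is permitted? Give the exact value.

S_min = 4583/1600 m = 2.8644 m

braking lasts T_s = (31/20)/(6/5) = 1.2917 s
robot covers v_R·T_r = 1.5500·0.3000 = 0.4650 m before braking
braking distance = 1.5500²/(2·1.2000) = 1.0010 m
human over T_r+T_s: 0.8000·(0.3000+1.2917) = 1.2733 m
C+Z_d+Z_r = 0.0000+0.1000+0.0250 = 0.1250 m
S_min ≈ 0.4650+1.0010+1.2733+0.1250  ⇒  S_min = 4583/1600 m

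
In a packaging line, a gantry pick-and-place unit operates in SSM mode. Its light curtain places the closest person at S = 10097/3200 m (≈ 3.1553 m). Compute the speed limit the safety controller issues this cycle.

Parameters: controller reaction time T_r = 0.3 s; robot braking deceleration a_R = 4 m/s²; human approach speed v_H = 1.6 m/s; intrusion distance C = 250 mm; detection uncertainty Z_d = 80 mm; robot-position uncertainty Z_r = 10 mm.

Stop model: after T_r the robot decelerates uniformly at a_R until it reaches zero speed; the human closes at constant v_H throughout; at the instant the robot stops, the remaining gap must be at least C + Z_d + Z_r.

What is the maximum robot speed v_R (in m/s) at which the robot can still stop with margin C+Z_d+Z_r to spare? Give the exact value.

v_R_max = 47/20 m/s = 2.3500 m/s

collect terms ⇒ (1/8)·v_R² + (7/10)·v_R + (-7473/3200) = 0
  disc = (7/10)² − 4·(1/8)·(-7473/3200) = 10609/6400 ; √disc = 103/80
  v_R = (−(7/10) + 103/80) / (2·(1/8)) = 47/20 m/s
check:
braking lasts T_s = (47/20)/4 = 0.5875 s
robot covers v_R·T_r = 2.3500·0.3000 = 0.7050 m before braking
robot under decel: 2.3500²/(2·4.0000) = 0.6903 m
person approaches 1.6000·(0.3000+0.5875) = 1.4200 m
residual clearance needed = 0.2500+0.0800+0.0100 = 0.3400 m
sum ≈ 0.7050+0.6903+1.4200+0.3400 ≈ 3.1553 m = S ✓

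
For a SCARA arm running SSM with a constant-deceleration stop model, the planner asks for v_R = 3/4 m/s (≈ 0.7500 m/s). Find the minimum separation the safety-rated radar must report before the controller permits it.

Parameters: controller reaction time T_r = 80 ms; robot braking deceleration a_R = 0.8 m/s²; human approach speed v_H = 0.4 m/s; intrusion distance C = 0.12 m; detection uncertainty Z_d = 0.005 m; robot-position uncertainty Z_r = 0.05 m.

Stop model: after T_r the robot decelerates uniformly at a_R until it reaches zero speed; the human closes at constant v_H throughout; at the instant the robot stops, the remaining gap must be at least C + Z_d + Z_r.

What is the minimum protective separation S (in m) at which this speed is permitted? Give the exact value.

stop time T_s = (3/4)/(4/5) = 0.9375 s
robot covers v_R·T_r = 0.7500·0.0800 = 0.0600 m before braking
robot covers 0.7500·0.9375 − ½·0.8000·0.9375² = 0.3516 m while stopping
human over T_r+T_s: 0.4000·(0.0800+0.9375) = 0.4070 m
residual clearance needed = 0.1200+0.0050+0.0500 = 0.1750 m
S_min ≈ 0.0600+0.3516+0.4070+0.1750  ⇒  S_min = 15897/16000 m

S_min = 15897/16000 m = 0.9936 m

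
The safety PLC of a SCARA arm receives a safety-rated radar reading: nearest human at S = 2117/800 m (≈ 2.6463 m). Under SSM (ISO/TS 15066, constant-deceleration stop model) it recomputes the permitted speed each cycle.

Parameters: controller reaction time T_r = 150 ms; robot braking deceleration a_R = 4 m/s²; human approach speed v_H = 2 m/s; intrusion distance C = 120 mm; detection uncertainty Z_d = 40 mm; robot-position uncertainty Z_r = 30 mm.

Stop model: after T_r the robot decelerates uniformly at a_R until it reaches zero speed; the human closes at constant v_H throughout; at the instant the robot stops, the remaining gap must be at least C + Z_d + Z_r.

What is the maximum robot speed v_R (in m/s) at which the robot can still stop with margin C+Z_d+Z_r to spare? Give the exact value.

v_R_max = 23/10 m/s = 2.3000 m/s

quadratic (1/8)·v² + (13/20)·v + (-69/32) = 0
  disc = (13/20)² − 4·(1/8)·(-69/32) = 2401/1600 ; √disc = 49/40
  v_R = (−(13/20) + 49/40) / (2·(1/8)) = 23/10 m/s
check:
braking lasts T_s = (23/10)/4 = 0.5750 s
robot covers v_R·T_r = 2.3000·0.1500 = 0.3450 m before braking
braking distance = 2.3000²/(2·4.0000) = 0.6613 m
human over T_r+T_s: 2.0000·(0.1500+0.5750) = 1.4500 m
C+Z_d+Z_r = 0.1200+0.0400+0.0300 = 0.1900 m
sum ≈ 0.3450+0.6613+1.4500+0.1900 ≈ 2.6463 m = S ✓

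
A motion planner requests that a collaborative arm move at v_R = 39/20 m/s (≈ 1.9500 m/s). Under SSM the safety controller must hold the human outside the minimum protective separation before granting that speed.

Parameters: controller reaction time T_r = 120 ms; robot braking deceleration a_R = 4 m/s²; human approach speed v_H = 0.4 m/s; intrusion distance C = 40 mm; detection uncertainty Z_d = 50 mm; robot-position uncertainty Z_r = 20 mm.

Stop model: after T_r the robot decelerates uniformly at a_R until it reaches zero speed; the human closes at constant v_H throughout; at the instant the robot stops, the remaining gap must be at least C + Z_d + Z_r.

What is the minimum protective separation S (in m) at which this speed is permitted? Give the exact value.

T_s = v_R/a_R = (39/20)/4 = 0.4875 s
reaction-phase robot travel = 1.9500·0.1200 = 0.2340 m
robot covers 1.9500·0.4875 − ½·4.0000·0.4875² = 0.4753 m while stopping
person approaches 0.4000·(0.1200+0.4875) = 0.2430 m
C+Z_d+Z_r = 0.0400+0.0500+0.0200 = 0.1100 m
S_min ≈ 0.2340+0.4753+0.2430+0.1100  ⇒  S_min = 16997/16000 m

S_min = 16997/16000 m = 1.0623 m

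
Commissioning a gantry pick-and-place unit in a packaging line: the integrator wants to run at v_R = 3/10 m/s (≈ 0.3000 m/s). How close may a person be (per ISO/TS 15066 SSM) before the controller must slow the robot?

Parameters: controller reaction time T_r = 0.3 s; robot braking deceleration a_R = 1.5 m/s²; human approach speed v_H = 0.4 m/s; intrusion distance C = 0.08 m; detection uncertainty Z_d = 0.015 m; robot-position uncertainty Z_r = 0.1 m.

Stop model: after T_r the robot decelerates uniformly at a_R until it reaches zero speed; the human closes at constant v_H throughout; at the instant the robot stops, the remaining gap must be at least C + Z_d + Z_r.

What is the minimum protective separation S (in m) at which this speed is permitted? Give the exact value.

T_s = v_R/a_R = (3/10)/(3/2) = 0.2000 s
robot in T_r: 0.3000·0.3000 = 0.0900 m
robot covers 0.3000·0.2000 − ½·1.5000·0.2000² = 0.0300 m while stopping
person approaches 0.4000·(0.3000+0.2000) = 0.2000 m
margins: 0.0800+0.0150+0.1000 = 0.1950 m
S_min ≈ 0.0900+0.0300+0.2000+0.1950  ⇒  S_min = 103/200 m

S_min = 103/200 m = 0.5150 m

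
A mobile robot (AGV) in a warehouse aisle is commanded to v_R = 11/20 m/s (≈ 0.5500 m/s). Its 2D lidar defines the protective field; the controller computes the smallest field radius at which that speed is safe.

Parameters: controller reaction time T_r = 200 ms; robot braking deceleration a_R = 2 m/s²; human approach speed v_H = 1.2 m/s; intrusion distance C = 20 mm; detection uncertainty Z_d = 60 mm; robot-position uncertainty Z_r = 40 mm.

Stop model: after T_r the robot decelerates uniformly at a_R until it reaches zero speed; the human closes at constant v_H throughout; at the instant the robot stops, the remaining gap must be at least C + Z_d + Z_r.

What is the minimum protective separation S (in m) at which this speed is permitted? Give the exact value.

S_min = 1401/1600 m = 0.8756 m

braking lasts T_s = (11/20)/2 = 0.2750 s
robot covers v_R·T_r = 0.5500·0.2000 = 0.1100 m before braking
braking distance = 0.5500²/(2·2.0000) = 0.0756 m
person approaches 1.2000·(0.2000+0.2750) = 0.5700 m
margins: 0.0200+0.0600+0.0400 = 0.1200 m
S_min ≈ 0.1100+0.0756+0.5700+0.1200  ⇒  S_min = 1401/1600 m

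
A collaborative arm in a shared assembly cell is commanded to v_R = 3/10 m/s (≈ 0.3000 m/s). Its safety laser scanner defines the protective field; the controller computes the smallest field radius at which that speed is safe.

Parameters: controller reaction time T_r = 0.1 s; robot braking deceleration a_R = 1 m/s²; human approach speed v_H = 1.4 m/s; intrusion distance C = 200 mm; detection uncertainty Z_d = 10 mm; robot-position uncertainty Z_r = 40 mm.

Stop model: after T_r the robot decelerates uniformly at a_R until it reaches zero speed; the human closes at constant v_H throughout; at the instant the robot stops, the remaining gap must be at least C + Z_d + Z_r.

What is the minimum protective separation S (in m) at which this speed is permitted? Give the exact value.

stop time T_s = (3/10)/1 = 0.3000 s
robot covers v_R·T_r = 0.3000·0.1000 = 0.0300 m before braking
robot covers 0.3000·0.3000 − ½·1.0000·0.3000² = 0.0450 m while stopping
human closes 1.4000·0.4000 = 0.5600 m
C+Z_d+Z_r = 0.2000+0.0100+0.0400 = 0.2500 m
S_min ≈ 0.0300+0.0450+0.5600+0.2500  ⇒  S_min = 177/200 m

S_min = 177/200 m = 0.8850 m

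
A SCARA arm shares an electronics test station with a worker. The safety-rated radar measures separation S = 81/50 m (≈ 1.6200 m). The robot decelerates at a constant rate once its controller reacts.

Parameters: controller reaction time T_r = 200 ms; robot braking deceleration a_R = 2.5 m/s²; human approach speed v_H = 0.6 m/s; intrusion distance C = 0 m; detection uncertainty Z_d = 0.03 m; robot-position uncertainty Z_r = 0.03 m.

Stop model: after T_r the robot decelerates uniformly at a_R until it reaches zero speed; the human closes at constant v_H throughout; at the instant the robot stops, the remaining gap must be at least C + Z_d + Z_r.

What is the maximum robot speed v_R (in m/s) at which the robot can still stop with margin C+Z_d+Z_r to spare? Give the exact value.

v_R_max = 9/5 m/s = 1.8000 m/s

at the boundary: (1/5)·v² + (11/25)·v + (-36/25) = 0
  disc = (11/25)² − 4·(1/5)·(-36/25) = 841/625 ; √disc = 29/25
  v_R = (−(11/25) + 29/25) / (2·(1/5)) = 9/5 m/s
check:
stop time T_s = (9/5)/(5/2) = 0.7200 s
reaction-phase robot travel = 1.8000·0.2000 = 0.3600 m
robot under decel: 1.8000²/(2·2.5000) = 0.6480 m
person approaches 0.6000·(0.2000+0.7200) = 0.5520 m
residual clearance needed = 0.0000+0.0300+0.0300 = 0.0600 m
sum ≈ 0.3600+0.6480+0.5520+0.0600 ≈ 1.6200 m = S ✓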